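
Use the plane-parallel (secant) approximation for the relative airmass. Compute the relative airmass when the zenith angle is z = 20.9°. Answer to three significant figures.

X = sec z = 1/cos 20.9° = 1/0.9342 = 1.0704.

1.07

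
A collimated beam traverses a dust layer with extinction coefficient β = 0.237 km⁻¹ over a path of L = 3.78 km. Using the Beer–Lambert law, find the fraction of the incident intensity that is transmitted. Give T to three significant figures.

τ = β·L = 0.237 × 3.78 = 0.8959.
T = exp(−0.8959) = 0.4083.

0.408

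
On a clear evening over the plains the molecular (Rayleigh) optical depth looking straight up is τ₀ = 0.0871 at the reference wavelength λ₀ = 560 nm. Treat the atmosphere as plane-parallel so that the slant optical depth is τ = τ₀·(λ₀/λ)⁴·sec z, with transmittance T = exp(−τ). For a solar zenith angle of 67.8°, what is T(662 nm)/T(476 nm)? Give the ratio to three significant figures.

Airmass: sec 67.8° = 2.6466.
τ(662 nm) = 0.0871 × (560/662)⁴ × 2.6466 = 0.0871 × 0.5121 × 2.6466 = 0.1180.
τ(476 nm) = 0.0871 × (560/476)⁴ × 2.6466 = 0.0871 × 1.9157 × 2.6466 = 0.4416.
T(662)/T(476) = exp(τ_B − τ_A) = exp(0.3236) = 1.3820.

1.38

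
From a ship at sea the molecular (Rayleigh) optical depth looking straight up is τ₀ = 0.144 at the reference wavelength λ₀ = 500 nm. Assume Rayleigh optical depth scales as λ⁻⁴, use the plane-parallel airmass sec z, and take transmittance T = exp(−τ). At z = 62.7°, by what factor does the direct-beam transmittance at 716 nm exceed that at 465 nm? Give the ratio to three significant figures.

1.41

Airmass: sec 62.7° = 2.1803.
τ(716 nm) = 0.144 × (500/716)⁴ × 2.1803 = 0.144 × 0.2378 × 2.1803 = 0.0747.
τ(465 nm) = 0.144 × (500/465)⁴ × 2.1803 = 0.144 × 1.3368 × 2.1803 = 0.4197.
T(716)/T(465) = exp(τ_B − τ_A) = exp(0.3450) = 1.4121.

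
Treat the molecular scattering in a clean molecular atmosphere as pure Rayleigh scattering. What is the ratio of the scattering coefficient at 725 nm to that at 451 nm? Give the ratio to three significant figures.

Rayleigh scattering ∝ λ⁻⁴, so the ratio of coefficients is the inverse fourth power of the wavelength ratio.
σ(725)/σ(451) = (451/725)⁴ = (0.6221)⁴ = 0.1497.

0.150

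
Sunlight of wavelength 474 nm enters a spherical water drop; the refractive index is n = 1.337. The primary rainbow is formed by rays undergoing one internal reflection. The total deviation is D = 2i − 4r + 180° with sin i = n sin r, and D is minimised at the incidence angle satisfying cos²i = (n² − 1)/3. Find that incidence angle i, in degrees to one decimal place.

59.2°

cos²i = (1.337² − 1)/3 = (1.78757 − 1)/3 = 0.26252.
cos i = 0.51237, so i = 59.178°.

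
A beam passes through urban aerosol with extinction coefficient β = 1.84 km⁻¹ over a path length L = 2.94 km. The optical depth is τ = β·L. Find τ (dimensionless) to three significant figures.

τ = β·L = 1.84 × 2.94 = 5.4096.

5.41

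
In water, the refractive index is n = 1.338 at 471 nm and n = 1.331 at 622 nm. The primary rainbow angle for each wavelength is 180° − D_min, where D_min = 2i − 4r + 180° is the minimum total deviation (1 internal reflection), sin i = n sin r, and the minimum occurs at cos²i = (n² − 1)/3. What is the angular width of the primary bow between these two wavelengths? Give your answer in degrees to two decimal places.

1.01°

At 471 nm (n = 1.338): cos²i = 0.26341 → i = 59.120°, r = 39.899°, D_min = 138.643°, rainbow angle = 41.357°.
At 622 nm (n = 1.331): cos²i = 0.25719 → i = 59.527°, r = 40.356°, D_min = 137.630°, rainbow angle = 42.370°.
Angular width = |41.357° − 42.370°| = 1.013°.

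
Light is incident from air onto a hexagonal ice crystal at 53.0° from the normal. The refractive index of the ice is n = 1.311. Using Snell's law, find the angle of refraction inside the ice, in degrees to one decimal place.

Snell: sin θ_r = sin θ_i / n = sin 53.0° / 1.311 = 0.7986 / 1.311 = 0.6092.
θ_r = arcsin(0.6092) = 37.53°.

37.5°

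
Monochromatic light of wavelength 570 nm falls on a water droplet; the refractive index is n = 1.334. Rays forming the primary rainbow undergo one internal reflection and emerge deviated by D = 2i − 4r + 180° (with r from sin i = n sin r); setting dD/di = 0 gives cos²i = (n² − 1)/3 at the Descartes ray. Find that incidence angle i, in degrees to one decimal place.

59.4°

cos²i = (1.334² − 1)/3 = (1.77956 − 1)/3 = 0.25985.
cos i = 0.50976, so i = 59.352°.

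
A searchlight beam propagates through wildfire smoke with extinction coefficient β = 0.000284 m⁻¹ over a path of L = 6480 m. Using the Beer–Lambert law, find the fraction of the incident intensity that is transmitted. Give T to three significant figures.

0.159

τ = β·L = 0.000284 × 6480 = 1.8403.
T = exp(−1.8403) = 0.1588.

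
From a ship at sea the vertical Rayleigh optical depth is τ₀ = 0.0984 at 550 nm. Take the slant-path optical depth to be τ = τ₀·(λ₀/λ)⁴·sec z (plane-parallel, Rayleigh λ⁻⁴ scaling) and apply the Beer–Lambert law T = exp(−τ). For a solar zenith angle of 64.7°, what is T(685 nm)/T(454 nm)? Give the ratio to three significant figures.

Airmass: sec 64.7° = 2.3400.
τ(685 nm) = 0.0984 × (550/685)⁴ × 2.3400 = 0.0984 × 0.4156 × 2.3400 = 0.0957.
τ(454 nm) = 0.0984 × (550/454)⁴ × 2.3400 = 0.0984 × 2.1539 × 2.3400 = 0.4959.
T(685)/T(454) = exp(τ_B − τ_A) = exp(0.4002) = 1.4922.

1.49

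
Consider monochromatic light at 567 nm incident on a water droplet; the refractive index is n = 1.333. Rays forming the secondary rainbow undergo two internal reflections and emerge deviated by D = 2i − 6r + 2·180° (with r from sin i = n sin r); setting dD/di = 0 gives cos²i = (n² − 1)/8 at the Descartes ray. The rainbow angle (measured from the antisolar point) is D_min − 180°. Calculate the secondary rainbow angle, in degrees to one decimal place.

50.9°

cos²i = (1.77689 − 1)/8 = 0.09711; i = arccos(0.31163) = 71.843°.
sin r = sin 71.843°/1.333 = 0.71283; r = 45.466°.
D_min = 2·71.843° − 6·45.466° + 360° = 230.891°.
Rainbow angle = D_min − 180° = 50.891°.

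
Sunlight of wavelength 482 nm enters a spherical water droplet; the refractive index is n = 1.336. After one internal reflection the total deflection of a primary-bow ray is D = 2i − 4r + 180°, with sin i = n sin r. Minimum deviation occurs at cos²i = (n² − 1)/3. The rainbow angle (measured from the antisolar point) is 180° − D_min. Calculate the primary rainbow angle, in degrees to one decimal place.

cos²i = (1.78490 − 1)/3 = 0.26163; i = arccos(0.51150) = 59.236°.
sin r = sin 59.236°/1.336 = 0.64318; r = 40.029°.
D_min = 2·59.236° − 4·40.029° + 180° = 138.356°.
Rainbow angle = 180° − D_min = 41.644°.

41.6°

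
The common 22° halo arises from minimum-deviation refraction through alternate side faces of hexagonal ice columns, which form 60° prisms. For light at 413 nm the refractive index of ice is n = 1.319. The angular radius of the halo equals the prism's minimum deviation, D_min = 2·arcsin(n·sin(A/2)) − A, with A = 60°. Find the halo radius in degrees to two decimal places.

22.52°

n·sin(A/2) = 1.319 × sin 30° = 1.319 × 0.5000 = 0.6595.
D_min = 2·arcsin(0.6595) − 60° = 2 × 41.262° − 60° = 22.524°.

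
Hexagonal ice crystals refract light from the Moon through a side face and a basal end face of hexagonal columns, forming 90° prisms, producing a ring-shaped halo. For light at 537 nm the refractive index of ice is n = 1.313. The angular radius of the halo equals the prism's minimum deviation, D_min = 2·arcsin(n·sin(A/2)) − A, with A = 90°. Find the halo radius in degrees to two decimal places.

n·sin(A/2) = 1.313 × sin 45° = 1.313 × 0.7071 = 0.9284.
D_min = 2·arcsin(0.9284) − 90° = 2 × 68.192° − 90° = 46.383°.

46.38°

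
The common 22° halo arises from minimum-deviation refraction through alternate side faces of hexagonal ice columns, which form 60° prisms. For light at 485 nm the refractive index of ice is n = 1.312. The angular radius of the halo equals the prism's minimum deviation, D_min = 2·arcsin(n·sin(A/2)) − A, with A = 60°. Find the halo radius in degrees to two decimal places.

n·sin(A/2) = 1.312 × sin 30° = 1.312 × 0.5000 = 0.6560.
D_min = 2·arcsin(0.6560) − 60° = 2 × 40.996° − 60° = 21.991°.

21.99°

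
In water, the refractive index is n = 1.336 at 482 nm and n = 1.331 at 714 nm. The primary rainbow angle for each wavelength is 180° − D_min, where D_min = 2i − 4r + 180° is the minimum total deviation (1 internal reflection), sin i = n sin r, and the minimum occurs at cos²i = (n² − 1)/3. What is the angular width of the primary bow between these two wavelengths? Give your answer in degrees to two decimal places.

At 482 nm (n = 1.336): cos²i = 0.26163 → i = 59.236°, r = 40.029°, D_min = 138.356°, rainbow angle = 41.644°.
At 714 nm (n = 1.331): cos²i = 0.25719 → i = 59.527°, r = 40.356°, D_min = 137.630°, rainbow angle = 42.370°.
Angular width = |41.644° − 42.370°| = 0.726°.

0.73°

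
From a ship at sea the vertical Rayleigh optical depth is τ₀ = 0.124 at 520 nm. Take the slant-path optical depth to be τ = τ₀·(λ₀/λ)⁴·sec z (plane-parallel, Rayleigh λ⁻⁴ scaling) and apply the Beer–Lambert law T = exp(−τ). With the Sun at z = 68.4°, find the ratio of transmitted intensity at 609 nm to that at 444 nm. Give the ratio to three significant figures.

1.58

Airmass: sec 68.4° = 2.7165.
τ(609 nm) = 0.124 × (520/609)⁴ × 2.7165 = 0.124 × 0.5316 × 2.7165 = 0.1790.
τ(444 nm) = 0.124 × (520/444)⁴ × 2.7165 = 0.124 × 1.8814 × 2.7165 = 0.6337.
T(609)/T(444) = exp(τ_B − τ_A) = exp(0.4547) = 1.5757.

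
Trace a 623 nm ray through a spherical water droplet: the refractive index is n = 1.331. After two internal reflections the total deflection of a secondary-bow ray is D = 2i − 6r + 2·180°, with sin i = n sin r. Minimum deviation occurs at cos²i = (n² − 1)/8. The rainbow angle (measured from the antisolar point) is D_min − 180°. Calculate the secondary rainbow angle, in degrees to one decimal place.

50.4°

cos²i = (1.77156 − 1)/8 = 0.09645; i = arccos(0.31056) = 71.907°.
sin r = sin 71.907°/1.331 = 0.71417; r = 45.575°.
D_min = 2·71.907° − 6·45.575° + 360° = 230.365°.
Rainbow angle = D_min − 180° = 50.365°.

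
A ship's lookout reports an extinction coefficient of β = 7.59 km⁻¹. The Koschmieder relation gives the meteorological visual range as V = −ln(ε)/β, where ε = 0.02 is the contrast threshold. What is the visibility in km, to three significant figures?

V = −ln(0.02) / 7.59 = 3.912 / 7.59 = 0.5154 km.

0.515 km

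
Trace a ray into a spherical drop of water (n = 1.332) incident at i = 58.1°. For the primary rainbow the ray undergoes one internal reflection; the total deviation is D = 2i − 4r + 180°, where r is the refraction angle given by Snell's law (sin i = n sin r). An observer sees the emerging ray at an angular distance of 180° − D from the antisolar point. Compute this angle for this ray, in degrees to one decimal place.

sin r = sin 58.1° / 1.332 = 0.8490/1.332 = 0.6374; r = 39.60°.
D = 2·58.1° − 4·39.60° + 180° = 116.20° − 158.38° + 180° = 137.82°.
Angle from antisolar point = 180° − D = 42.18°.

42.2°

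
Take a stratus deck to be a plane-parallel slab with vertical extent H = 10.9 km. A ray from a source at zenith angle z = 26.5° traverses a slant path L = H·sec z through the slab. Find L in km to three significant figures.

12.2 km

sec z = 1/cos 26.5° = 1.1174.
L = 10.9 × 1.1174 = 12.180 km.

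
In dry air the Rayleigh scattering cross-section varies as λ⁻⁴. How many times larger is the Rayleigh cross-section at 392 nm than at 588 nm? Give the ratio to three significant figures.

5.06

Rayleigh scattering ∝ λ⁻⁴, so the ratio of coefficients is the inverse fourth power of the wavelength ratio.
σ(392)/σ(588) = (588/392)⁴ = (1.5000)⁴ = 5.062.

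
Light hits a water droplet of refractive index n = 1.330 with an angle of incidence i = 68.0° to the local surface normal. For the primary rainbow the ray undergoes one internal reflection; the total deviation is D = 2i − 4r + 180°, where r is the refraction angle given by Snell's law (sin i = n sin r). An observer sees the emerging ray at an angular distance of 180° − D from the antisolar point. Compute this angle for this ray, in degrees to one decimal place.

sin r = sin 68.0° / 1.330 = 0.9272/1.330 = 0.6971; r = 44.20°.
D = 2·68.0° − 4·44.20° + 180° = 136.00° − 176.79° + 180° = 139.21°.
Angle from antisolar point = 180° − D = 40.79°.

40.8°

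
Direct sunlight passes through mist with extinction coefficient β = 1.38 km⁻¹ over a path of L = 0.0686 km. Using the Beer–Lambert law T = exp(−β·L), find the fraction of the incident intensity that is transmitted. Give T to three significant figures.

0.910

τ = β·L = 1.38 × 0.0686 = 0.0947.
T = exp(−0.0947) = 0.9097.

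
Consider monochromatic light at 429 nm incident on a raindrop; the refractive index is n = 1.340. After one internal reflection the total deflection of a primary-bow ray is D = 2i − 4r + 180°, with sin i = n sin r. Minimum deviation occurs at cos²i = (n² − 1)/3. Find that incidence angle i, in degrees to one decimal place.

59.0°

cos²i = (1.340² − 1)/3 = (1.79560 − 1)/3 = 0.26520.
cos i = 0.51498, so i = 59.004°.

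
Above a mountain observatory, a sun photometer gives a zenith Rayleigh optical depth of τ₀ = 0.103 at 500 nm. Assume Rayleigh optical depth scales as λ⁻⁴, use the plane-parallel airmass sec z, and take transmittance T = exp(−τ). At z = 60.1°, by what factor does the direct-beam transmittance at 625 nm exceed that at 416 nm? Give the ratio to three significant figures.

1.41

Airmass: sec 60.1° = 2.0061.
τ(625 nm) = 0.103 × (500/625)⁴ × 2.0061 = 0.103 × 0.4096 × 2.0061 = 0.0846.
τ(416 nm) = 0.103 × (500/416)⁴ × 2.0061 = 0.103 × 2.0869 × 2.0061 = 0.4312.
T(625)/T(416) = exp(τ_B − τ_A) = exp(0.3466) = 1.4142.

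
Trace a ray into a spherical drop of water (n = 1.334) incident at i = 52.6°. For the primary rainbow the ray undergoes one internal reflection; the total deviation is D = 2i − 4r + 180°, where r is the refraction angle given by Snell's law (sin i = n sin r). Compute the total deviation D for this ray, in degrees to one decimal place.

139.0°

sin r = sin 52.6° / 1.334 = 0.7944/1.334 = 0.5955; r = 36.55°.
D = 2·52.6° − 4·36.55° + 180° = 105.20° − 146.20° + 180° = 139.00°.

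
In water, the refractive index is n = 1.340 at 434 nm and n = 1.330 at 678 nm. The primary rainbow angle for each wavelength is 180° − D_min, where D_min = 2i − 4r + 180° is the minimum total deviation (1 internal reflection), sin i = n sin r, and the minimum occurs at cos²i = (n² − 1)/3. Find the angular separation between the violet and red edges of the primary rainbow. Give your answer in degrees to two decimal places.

1.45°

At 434 nm (n = 1.340): cos²i = 0.26520 → i = 59.004°, r = 39.770°, D_min = 138.929°, rainbow angle = 41.071°.
At 678 nm (n = 1.330): cos²i = 0.25630 → i = 59.585°, r = 40.422°, D_min = 137.484°, rainbow angle = 42.516°.
Angular width = |41.071° − 42.516°| = 1.445°.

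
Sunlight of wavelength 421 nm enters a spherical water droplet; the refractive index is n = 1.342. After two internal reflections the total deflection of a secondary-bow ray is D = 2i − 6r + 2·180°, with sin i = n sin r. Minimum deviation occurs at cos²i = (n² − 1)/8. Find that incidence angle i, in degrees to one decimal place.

cos²i = (1.342² − 1)/8 = (1.80096 − 1)/8 = 0.10012.
cos i = 0.31642, so i = 71.554°.

71.6°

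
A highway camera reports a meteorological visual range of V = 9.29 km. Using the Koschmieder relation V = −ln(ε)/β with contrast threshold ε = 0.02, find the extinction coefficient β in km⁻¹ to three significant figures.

0.421 km⁻¹

β = −ln(0.02) / V = 3.912 / 9.29 = 0.4211 km⁻¹.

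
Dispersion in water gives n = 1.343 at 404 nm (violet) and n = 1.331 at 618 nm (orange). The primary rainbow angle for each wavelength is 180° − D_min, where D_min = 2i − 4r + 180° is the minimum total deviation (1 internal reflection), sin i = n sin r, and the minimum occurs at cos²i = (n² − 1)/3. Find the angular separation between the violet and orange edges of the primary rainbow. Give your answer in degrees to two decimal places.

1.72°

At 404 nm (n = 1.343): cos²i = 0.26788 → i = 58.830°, r = 39.577°, D_min = 139.354°, rainbow angle = 40.646°.
At 618 nm (n = 1.331): cos²i = 0.25719 → i = 59.527°, r = 40.356°, D_min = 137.630°, rainbow angle = 42.370°.
Angular width = |40.646° − 42.370°| = 1.724°.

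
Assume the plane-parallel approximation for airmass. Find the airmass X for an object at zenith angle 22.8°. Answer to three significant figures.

X = sec z = 1/cos 22.8° = 1/0.9219 = 1.0848.

1.08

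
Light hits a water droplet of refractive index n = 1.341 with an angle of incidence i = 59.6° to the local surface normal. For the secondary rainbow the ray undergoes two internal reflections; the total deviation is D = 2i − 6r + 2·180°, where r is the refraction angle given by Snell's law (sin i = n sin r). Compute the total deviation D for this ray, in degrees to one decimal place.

sin r = sin 59.6° / 1.341 = 0.8625/1.341 = 0.6432; r = 40.03°.
D = 2·59.6° − 6·40.03° + 2·180° = 119.20° − 240.18° + 360° = 239.02°.

239.0°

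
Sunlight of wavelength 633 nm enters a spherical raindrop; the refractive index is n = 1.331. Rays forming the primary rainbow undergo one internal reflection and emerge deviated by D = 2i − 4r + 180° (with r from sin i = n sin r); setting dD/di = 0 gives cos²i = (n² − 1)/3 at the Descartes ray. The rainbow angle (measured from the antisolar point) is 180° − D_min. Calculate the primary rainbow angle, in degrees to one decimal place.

42.4°

cos²i = (1.77156 − 1)/3 = 0.25719; i = arccos(0.50714) = 59.527°.
sin r = sin 59.527°/1.331 = 0.64753; r = 40.356°.
D_min = 2·59.527° − 4·40.356° + 180° = 137.630°.
Rainbow angle = 180° − D_min = 42.370°.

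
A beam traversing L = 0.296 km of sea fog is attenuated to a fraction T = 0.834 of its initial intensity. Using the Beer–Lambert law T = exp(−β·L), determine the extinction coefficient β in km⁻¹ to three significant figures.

Beer–Lambert: T = exp(−βL) ⇒ β = −ln(T)/L = −ln(0.834)/0.296 = 0.1815/0.296 = 0.6132 km⁻¹.

0.613 km⁻¹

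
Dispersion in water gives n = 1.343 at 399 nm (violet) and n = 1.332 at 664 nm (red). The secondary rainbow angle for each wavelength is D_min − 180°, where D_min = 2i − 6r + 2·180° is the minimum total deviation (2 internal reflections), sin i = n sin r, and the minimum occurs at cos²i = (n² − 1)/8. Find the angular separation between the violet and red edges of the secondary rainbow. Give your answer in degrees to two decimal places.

2.85°

At 399 nm (n = 1.343): cos²i = 0.10046 → i = 71.522°, r = 44.928°, D_min = 233.478°, rainbow angle = 53.478°.
At 664 nm (n = 1.332): cos²i = 0.09678 → i = 71.875°, r = 45.520°, D_min = 230.628°, rainbow angle = 50.628°.
Angular width = |53.478° − 50.628°| = 2.849°.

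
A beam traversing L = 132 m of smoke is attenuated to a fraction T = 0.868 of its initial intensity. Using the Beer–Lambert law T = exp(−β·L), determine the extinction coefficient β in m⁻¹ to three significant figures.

0.00107 m⁻¹

Beer–Lambert: T = exp(−βL) ⇒ β = −ln(T)/L = −ln(0.868)/132 = 0.1416/132 = 0.001072 m⁻¹.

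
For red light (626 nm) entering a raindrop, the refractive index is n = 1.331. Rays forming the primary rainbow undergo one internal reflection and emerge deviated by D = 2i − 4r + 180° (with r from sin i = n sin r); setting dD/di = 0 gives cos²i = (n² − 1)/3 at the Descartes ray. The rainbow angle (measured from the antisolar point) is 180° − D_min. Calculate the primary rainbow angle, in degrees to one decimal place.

cos²i = (1.77156 − 1)/3 = 0.25719; i = arccos(0.50714) = 59.527°.
sin r = sin 59.527°/1.331 = 0.64753; r = 40.356°.
D_min = 2·59.527° − 4·40.356° + 180° = 137.630°.
Rainbow angle = 180° − D_min = 42.370°.

42.4°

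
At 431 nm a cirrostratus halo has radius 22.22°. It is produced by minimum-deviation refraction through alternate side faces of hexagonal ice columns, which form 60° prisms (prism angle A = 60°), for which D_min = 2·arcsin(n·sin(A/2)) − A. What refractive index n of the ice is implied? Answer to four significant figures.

1.315

Rearranging: n = sin((D_min + A)/2) / sin(A/2).
(D_min + A)/2 = (22.22° + 60°)/2 = 41.110°.
n = sin 41.110° / sin 30° = 0.6575 / 0.5000 = 1.3150.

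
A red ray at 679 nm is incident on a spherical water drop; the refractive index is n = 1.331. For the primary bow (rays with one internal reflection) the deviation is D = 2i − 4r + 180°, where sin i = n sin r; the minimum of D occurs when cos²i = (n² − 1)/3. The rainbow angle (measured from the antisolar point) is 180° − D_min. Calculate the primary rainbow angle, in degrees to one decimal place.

cos²i = (1.77156 − 1)/3 = 0.25719; i = arccos(0.50714) = 59.527°.
sin r = sin 59.527°/1.331 = 0.64753; r = 40.356°.
D_min = 2·59.527° − 4·40.356° + 180° = 137.630°.
Rainbow angle = 180° − D_min = 42.370°.

42.4°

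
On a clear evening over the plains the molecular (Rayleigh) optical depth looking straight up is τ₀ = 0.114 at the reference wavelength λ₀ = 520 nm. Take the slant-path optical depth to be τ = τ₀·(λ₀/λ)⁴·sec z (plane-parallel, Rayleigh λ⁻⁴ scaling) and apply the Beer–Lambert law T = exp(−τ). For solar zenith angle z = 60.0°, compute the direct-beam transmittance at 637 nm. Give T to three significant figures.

sec 60.0° = 2.0000.
τ = 0.114 × (520/637)⁴ × 2.0000 = 0.114 × 0.4441 × 2.0000 = 0.1012.
T = exp(−0.1012) = 0.9037.

0.904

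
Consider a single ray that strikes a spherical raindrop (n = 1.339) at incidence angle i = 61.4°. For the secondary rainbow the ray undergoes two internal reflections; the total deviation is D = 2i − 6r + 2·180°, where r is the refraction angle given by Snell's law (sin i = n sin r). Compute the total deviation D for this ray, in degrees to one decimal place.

237.0°

sin r = sin 61.4° / 1.339 = 0.8780/1.339 = 0.6557; r = 40.97°.
D = 2·61.4° − 6·40.97° + 2·180° = 122.80° − 245.84° + 360° = 236.96°.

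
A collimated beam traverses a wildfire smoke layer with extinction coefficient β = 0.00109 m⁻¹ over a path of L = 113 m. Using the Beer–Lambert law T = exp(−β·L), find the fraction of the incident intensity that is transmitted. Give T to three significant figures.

τ = β·L = 0.00109 × 113 = 0.1232.
T = exp(−0.1232) = 0.8841.

0.884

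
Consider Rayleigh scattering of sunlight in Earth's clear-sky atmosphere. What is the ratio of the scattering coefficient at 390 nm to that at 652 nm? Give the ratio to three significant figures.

7.81

Rayleigh scattering ∝ λ⁻⁴, so the ratio of coefficients is the inverse fourth power of the wavelength ratio.
σ(390)/σ(652) = (652/390)⁴ = (1.6718)⁴ = 7.811.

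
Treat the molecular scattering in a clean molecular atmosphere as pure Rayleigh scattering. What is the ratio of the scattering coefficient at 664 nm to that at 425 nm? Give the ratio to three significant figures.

0.168

Rayleigh scattering ∝ λ⁻⁴, so the ratio of coefficients is the inverse fourth power of the wavelength ratio.
σ(664)/σ(425) = (425/664)⁴ = (0.6401)⁴ = 0.1678.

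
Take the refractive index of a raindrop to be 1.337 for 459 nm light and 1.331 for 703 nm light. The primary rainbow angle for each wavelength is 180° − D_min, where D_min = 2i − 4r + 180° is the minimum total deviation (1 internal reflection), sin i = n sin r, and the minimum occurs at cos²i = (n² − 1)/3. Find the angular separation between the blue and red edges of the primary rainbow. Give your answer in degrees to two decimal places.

At 459 nm (n = 1.337): cos²i = 0.26252 → i = 59.178°, r = 39.964°, D_min = 138.500°, rainbow angle = 41.500°.
At 703 nm (n = 1.331): cos²i = 0.25719 → i = 59.527°, r = 40.356°, D_min = 137.630°, rainbow angle = 42.370°.
Angular width = |41.500° − 42.370°| = 0.870°.

0.87°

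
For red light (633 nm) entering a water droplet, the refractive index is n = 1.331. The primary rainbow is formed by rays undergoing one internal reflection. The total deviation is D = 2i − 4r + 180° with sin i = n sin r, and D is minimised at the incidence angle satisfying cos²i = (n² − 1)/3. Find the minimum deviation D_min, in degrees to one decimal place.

cos²i = (1.77156 − 1)/3 = 0.25719; i = arccos(0.50714) = 59.527°.
sin r = sin 59.527°/1.331 = 0.64753; r = 40.356°.
D_min = 2·59.527° − 4·40.356° + 180° = 137.630°.

137.6°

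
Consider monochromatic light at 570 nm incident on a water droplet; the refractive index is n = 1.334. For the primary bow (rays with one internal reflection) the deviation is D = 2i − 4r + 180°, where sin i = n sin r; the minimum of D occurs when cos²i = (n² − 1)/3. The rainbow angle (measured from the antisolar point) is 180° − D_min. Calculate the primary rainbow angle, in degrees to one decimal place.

41.9°

cos²i = (1.77956 − 1)/3 = 0.25985; i = arccos(0.50976) = 59.352°.
sin r = sin 59.352°/1.334 = 0.64492; r = 40.159°.
D_min = 2·59.352° − 4·40.159° + 180° = 138.067°.
Rainbow angle = 180° − D_min = 41.933°.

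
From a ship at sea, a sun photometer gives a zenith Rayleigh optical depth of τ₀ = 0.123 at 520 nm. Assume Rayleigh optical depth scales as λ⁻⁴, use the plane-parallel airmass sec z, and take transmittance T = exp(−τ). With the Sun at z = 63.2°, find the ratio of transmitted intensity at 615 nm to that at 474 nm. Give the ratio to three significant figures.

Airmass: sec 63.2° = 2.2179.
τ(615 nm) = 0.123 × (520/615)⁴ × 2.2179 = 0.123 × 0.5111 × 2.2179 = 0.1394.
τ(474 nm) = 0.123 × (520/474)⁴ × 2.2179 = 0.123 × 1.4484 × 2.2179 = 0.3951.
T(615)/T(474) = exp(τ_B − τ_A) = exp(0.2557) = 1.2914.

1.29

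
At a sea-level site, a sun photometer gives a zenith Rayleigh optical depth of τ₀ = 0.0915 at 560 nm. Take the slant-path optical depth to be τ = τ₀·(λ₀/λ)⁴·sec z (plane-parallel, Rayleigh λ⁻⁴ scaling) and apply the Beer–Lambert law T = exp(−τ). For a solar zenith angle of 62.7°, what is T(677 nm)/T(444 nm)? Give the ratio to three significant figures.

1.51

Airmass: sec 62.7° = 2.1803.
τ(677 nm) = 0.0915 × (560/677)⁴ × 2.1803 = 0.0915 × 0.4682 × 2.1803 = 0.0934.
τ(444 nm) = 0.0915 × (560/444)⁴ × 2.1803 = 0.0915 × 2.5306 × 2.1803 = 0.5048.
T(677)/T(444) = exp(τ_B − τ_A) = exp(0.4114) = 1.5090.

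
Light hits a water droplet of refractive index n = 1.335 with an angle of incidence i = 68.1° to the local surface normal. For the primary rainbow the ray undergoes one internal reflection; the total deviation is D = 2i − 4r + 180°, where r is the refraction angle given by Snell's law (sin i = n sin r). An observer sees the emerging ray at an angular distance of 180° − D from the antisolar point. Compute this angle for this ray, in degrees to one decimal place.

39.9°

sin r = sin 68.1° / 1.335 = 0.9278/1.335 = 0.6950; r = 44.03°.
D = 2·68.1° − 4·44.03° + 180° = 136.20° − 176.11° + 180° = 140.09°.
Angle from antisolar point = 180° − D = 39.91°.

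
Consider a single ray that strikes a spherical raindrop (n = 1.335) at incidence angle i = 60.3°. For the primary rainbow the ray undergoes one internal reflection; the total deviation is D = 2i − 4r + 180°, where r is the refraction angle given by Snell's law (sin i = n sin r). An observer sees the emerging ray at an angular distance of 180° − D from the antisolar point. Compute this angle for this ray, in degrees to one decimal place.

sin r = sin 60.3° / 1.335 = 0.8686/1.335 = 0.6507; r = 40.59°.
D = 2·60.3° − 4·40.59° + 180° = 120.60° − 162.37° + 180° = 138.23°.
Angle from antisolar point = 180° − D = 41.77°.

41.8°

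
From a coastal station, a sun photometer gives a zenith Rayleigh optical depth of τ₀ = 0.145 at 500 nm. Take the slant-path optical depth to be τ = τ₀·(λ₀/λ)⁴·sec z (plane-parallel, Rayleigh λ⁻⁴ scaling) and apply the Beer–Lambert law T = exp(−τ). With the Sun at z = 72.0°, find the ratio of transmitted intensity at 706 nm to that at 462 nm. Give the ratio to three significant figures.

Airmass: sec 72.0° = 3.2361.
τ(706 nm) = 0.145 × (500/706)⁴ × 3.2361 = 0.145 × 0.2516 × 3.2361 = 0.1180.
τ(462 nm) = 0.145 × (500/462)⁴ × 3.2361 = 0.145 × 1.3719 × 3.2361 = 0.6437.
T(706)/T(462) = exp(τ_B − τ_A) = exp(0.5257) = 1.6916.

1.69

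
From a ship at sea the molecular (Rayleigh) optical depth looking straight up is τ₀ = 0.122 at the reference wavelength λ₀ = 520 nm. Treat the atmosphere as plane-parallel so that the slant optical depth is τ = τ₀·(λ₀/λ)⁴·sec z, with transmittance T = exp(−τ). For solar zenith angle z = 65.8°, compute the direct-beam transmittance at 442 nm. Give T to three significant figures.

sec 65.8° = 2.4395.
τ = 0.122 × (520/442)⁴ × 2.4395 = 0.122 × 1.9157 × 2.4395 = 0.5701.
T = exp(−0.5701) = 0.5654.

0.565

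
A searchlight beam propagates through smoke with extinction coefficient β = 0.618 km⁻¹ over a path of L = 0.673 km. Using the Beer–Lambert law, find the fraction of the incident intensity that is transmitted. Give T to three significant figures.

τ = β·L = 0.618 × 0.673 = 0.4159.
T = exp(−0.4159) = 0.6597.

0.660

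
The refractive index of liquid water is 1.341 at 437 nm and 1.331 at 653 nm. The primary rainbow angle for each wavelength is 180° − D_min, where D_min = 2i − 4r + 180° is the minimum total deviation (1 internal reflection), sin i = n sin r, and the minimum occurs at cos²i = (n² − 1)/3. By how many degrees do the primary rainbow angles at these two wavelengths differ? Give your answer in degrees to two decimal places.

1.44°

At 437 nm (n = 1.341): cos²i = 0.26609 → i = 58.946°, r = 39.705°, D_min = 139.071°, rainbow angle = 40.929°.
At 653 nm (n = 1.331): cos²i = 0.25719 → i = 59.527°, r = 40.356°, D_min = 137.630°, rainbow angle = 42.370°.
Angular width = |40.929° − 42.370°| = 1.441°.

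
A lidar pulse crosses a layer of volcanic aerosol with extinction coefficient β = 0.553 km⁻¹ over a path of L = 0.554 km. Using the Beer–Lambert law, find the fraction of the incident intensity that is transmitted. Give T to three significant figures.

0.736

τ = β·L = 0.553 × 0.554 = 0.3064.
T = exp(−0.3064) = 0.7361.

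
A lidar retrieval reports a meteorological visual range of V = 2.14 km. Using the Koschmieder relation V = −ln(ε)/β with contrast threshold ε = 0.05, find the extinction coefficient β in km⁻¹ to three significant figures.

1.40 km⁻¹

β = −ln(0.05) / V = 2.996 / 2.14 = 1.3999 km⁻¹.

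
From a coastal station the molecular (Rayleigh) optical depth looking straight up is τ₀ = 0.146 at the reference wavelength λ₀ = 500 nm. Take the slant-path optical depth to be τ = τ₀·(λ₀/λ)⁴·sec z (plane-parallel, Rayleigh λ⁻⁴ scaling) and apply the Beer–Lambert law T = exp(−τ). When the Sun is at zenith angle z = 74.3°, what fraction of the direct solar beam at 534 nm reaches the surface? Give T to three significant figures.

0.661

sec 74.3° = 3.6955.
τ = 0.146 × (500/534)⁴ × 3.6955 = 0.146 × 0.7686 × 3.6955 = 0.4147.
T = exp(−0.4147) = 0.6605.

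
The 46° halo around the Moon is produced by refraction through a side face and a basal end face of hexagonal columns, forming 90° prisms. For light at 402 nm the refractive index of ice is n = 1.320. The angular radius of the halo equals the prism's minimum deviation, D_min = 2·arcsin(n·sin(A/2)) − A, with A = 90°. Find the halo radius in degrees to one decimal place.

47.9°

n·sin(A/2) = 1.320 × sin 45° = 1.320 × 0.7071 = 0.9334.
D_min = 2·arcsin(0.9334) − 90° = 2 × 68.968° − 90° = 47.936°.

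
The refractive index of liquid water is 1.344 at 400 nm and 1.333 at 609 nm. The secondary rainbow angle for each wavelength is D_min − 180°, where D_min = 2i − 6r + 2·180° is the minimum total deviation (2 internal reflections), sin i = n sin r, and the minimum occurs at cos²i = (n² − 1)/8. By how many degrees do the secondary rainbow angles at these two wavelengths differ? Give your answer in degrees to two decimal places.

At 400 nm (n = 1.344): cos²i = 0.10079 → i = 71.490°, r = 44.874°, D_min = 233.733°, rainbow angle = 53.733°.
At 609 nm (n = 1.333): cos²i = 0.09711 → i = 71.843°, r = 45.466°, D_min = 230.891°, rainbow angle = 50.891°.
Angular width = |53.733° − 50.891°| = 2.842°.

2.84°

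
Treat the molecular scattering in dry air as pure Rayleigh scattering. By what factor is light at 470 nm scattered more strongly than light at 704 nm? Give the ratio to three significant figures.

5.03

Rayleigh scattering ∝ λ⁻⁴, so the ratio of coefficients is the inverse fourth power of the wavelength ratio.
σ(470)/σ(704) = (704/470)⁴ = (1.4979)⁴ = 5.034.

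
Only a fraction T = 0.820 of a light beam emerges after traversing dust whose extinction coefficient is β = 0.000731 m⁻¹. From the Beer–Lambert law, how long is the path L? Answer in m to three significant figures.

271 m

Beer–Lambert: T = exp(−βL) ⇒ L = −ln(T)/β = −ln(0.820)/0.000731 = 0.1985/0.000731 = 271.5 m.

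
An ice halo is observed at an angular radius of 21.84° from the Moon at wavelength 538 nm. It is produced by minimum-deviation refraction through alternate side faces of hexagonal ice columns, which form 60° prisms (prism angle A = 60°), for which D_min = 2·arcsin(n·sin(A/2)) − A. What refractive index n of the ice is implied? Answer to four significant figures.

Rearranging: n = sin((D_min + A)/2) / sin(A/2).
(D_min + A)/2 = (21.84° + 60°)/2 = 40.920°.
n = sin 40.920° / sin 30° = 0.6550 / 0.5000 = 1.3100.

1.310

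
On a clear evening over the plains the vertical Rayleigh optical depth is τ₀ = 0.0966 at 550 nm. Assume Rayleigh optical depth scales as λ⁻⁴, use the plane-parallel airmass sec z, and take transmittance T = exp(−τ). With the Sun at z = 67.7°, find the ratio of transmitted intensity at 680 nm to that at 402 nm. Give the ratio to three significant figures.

Airmass: sec 67.7° = 2.6354.
τ(680 nm) = 0.0966 × (550/680)⁴ × 2.6354 = 0.0966 × 0.4280 × 2.6354 = 0.1090.
τ(402 nm) = 0.0966 × (550/402)⁴ × 2.6354 = 0.0966 × 3.5039 × 2.6354 = 0.8920.
T(680)/T(402) = exp(τ_B − τ_A) = exp(0.7830) = 2.1881.

2.19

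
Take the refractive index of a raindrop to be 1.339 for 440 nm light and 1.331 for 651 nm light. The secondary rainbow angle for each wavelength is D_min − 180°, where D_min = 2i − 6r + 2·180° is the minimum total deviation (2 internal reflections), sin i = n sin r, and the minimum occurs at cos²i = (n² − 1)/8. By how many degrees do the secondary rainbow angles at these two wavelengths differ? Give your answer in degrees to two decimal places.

2.09°

At 440 nm (n = 1.339): cos²i = 0.09912 → i = 71.650°, r = 45.141°, D_min = 232.451°, rainbow angle = 52.451°.
At 651 nm (n = 1.331): cos²i = 0.09645 → i = 71.907°, r = 45.575°, D_min = 230.365°, rainbow angle = 50.365°.
Angular width = |52.451° − 50.365°| = 2.086°.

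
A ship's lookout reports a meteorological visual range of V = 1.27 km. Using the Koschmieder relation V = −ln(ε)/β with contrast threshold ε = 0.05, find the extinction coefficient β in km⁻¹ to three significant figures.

2.36 km⁻¹

β = −ln(0.05) / V = 2.996 / 1.27 = 2.3588 km⁻¹.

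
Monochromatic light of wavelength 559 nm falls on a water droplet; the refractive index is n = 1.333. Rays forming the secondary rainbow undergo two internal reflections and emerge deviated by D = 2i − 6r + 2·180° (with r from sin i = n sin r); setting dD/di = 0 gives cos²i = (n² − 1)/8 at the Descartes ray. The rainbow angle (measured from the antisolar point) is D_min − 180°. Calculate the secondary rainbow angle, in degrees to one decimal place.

cos²i = (1.77689 − 1)/8 = 0.09711; i = arccos(0.31163) = 71.843°.
sin r = sin 71.843°/1.333 = 0.71283; r = 45.466°.
D_min = 2·71.843° − 6·45.466° + 360° = 230.891°.
Rainbow angle = D_min − 180° = 50.891°.

50.9°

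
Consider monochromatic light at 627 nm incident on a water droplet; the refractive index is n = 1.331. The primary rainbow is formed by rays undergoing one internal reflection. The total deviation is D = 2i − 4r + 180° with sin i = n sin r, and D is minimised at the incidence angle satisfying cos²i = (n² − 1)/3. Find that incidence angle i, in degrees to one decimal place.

cos²i = (1.331² − 1)/3 = (1.77156 − 1)/3 = 0.25719.
cos i = 0.50714, so i = 59.527°.

59.5°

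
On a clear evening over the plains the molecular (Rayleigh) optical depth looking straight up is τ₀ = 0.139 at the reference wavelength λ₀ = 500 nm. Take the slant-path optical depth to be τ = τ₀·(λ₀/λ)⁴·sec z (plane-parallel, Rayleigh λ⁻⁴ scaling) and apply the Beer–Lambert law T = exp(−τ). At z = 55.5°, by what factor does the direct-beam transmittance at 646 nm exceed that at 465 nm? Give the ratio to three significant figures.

1.27

Airmass: sec 55.5° = 1.7655.
τ(646 nm) = 0.139 × (500/646)⁴ × 1.7655 = 0.139 × 0.3589 × 1.7655 = 0.0881.
τ(465 nm) = 0.139 × (500/465)⁴ × 1.7655 = 0.139 × 1.3368 × 1.7655 = 0.3281.
T(646)/T(465) = exp(τ_B − τ_A) = exp(0.2400) = 1.2712.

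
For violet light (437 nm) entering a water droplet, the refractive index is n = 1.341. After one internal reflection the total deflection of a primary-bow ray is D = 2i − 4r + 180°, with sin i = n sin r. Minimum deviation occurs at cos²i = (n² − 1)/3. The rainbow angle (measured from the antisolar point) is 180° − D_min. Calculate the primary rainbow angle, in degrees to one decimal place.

40.9°

cos²i = (1.79828 − 1)/3 = 0.26609; i = arccos(0.51584) = 58.946°.
sin r = sin 58.946°/1.341 = 0.63884; r = 39.705°.
D_min = 2·58.946° − 4·39.705° + 180° = 139.071°.
Rainbow angle = 180° − D_min = 40.929°.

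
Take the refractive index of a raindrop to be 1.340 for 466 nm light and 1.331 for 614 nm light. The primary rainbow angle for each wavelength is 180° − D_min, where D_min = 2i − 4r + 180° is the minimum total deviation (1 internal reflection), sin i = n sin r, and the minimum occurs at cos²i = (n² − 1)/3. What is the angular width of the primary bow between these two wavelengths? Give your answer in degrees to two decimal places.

1.30°

At 466 nm (n = 1.340): cos²i = 0.26520 → i = 59.004°, r = 39.770°, D_min = 138.929°, rainbow angle = 41.071°.
At 614 nm (n = 1.331): cos²i = 0.25719 → i = 59.527°, r = 40.356°, D_min = 137.630°, rainbow angle = 42.370°.
Angular width = |41.071° − 42.370°| = 1.299°.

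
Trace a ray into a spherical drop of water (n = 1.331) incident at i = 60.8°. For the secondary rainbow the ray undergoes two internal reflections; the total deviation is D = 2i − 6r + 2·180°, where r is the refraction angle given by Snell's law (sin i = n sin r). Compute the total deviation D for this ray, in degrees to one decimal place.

235.7°

sin r = sin 60.8° / 1.331 = 0.8729/1.331 = 0.6558; r = 40.98°.
D = 2·60.8° − 6·40.98° + 2·180° = 121.60° − 245.90° + 360° = 235.70°.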